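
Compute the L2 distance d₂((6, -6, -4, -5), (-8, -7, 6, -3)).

√(Σ(x_i - y_i)²) = √((6 - (-8))² + (-6 - (-7))² + (-4 - 6)² + (-5 - (-3))²)
= √(14² + 1² + (-10)² + (-2)²) = √(196 + 1 + 100 + 4) = √301 ≈ 17.3494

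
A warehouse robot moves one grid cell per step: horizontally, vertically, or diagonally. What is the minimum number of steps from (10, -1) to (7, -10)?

max(|x_i - y_i|) = max(|10 - 7|, |-1 - (-10)|) = max(3, 9) = 9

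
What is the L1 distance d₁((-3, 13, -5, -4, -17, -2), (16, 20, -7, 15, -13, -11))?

Σ|x_i - y_i| = |-3 - 16| + |13 - 20| + |-5 - (-7)| + |-4 - 15| + |-17 - (-13)| + |-2 - (-11)| = 19 + 7 + 2 + 19 + 4 + 9 = 60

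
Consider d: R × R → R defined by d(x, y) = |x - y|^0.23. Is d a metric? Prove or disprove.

Yes. With 0 < p = 0.23 ≤ 1, d(x,y) = |x-y|^0.23 is a metric on R. Non-negativity and symmetry are immediate; |x-y|^0.23 = 0 ⟺ |x-y| = 0 ⟺ x = y. For the triangle inequality, the function t ↦ t^0.23 is subadditive on [0,∞) when p ≤ 1, so |x-z|^0.23 ≤ (|x-y| + |y-z|)^0.23 ≤ |x-y|^0.23 + |y-z|^0.23.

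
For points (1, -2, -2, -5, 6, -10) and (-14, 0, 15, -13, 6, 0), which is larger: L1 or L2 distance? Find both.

L1 = |1 - (-14)| + |-2 - 0| + |-2 - 15| + |-5 - (-13)| + |6 - 6| + |-10 - 0| = 15 + 2 + 17 + 8 + 0 + 10 = 52
L2 = √(15² + 2² + 17² + 8² + 0² + 10²) = √682 ≈ 26.1151
L1 ≥ L2 always (equality iff movement is along one axis); L1 > L2 here.
Ratio L1/L2 = 52/√682 ≈ 1.9912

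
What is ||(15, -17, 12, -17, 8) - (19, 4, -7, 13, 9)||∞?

max(|x_i - y_i|) = max(|15 - 19|, |-17 - 4|, |12 - (-7)|, |-17 - 13|, |8 - 9|) = max(4, 21, 19, 30, 1) = 30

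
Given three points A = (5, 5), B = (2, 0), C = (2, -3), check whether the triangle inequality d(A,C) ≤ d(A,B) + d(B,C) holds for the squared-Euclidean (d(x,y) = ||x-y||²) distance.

d(A,B) = 3² + 5² = 34, d(B,C) = 0² + 3² = 9, d(A,C) = 3² + 8² = 73.
d(A,C) = 73 > 34 + 9 = 43. Triangle inequality is VIOLATED. (Squared-Euclidean is not a metric — this is a counterexample.)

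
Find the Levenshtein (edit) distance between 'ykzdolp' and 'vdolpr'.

Let D[i][j] be the edit distance between the first i characters of 'ykzdolp' and the first j characters of 'vdolpr', with D[i][0] = i, D[0][j] = j, and D[i][j] = D[i-1][j-1] if the characters match, else 1 + min(D[i-1][j], D[i][j-1], D[i-1][j-1]). Filling the table (rows: prefixes of 'ykzdolp', columns: prefixes of 'vdolpr'):
     ε  v  d  o  l  p  r
  ε  0  1  2  3  4  5  6
  y  1  1  2  3  4  5  6
  k  2  2  2  3  4  5  6
  z  3  3  3  3  4  5  6
  d  4  4  3  4  4  5  6
  o  5  5  4  3  4  5  6
  l  6  6  5  4  3  4  5
  p  7  7  6  5  4  3  4
The bottom-right entry gives D[7][6] = 4, so no sequence of fewer than 4 edits works. Backtracking through the table gives one optimal edit sequence (4 edits):
  ykzdolp → kzdolp (del y @1)
  kzdolp → zdolp (del k @1)
  zdolp → vdolp (sub z→v @1)
  vdolp → vdolpr (ins r @6)
Edit distance = 4.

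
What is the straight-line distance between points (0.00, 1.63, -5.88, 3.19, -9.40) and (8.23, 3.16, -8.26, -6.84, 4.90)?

√(Σ(x_i - y_i)²) = √((0 - 8.23)² + (1.63 - 3.16)² + (-5.88 - (-8.26))² + (3.19 - (-6.84))² + (-9.4 - 4.9)²)
= √((-8.23)² + (-1.53)² + 2.38² + 10.03² + (-14.3)²) = √(67.7329 + 2.3409 + 5.6644 + 100.6009 + 204.49) = √380.8291 ≈ 19.5148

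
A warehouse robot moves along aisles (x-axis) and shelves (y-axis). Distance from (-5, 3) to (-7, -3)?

Σ|x_i - y_i| = |-5 - (-7)| + |3 - (-3)| = 2 + 6 = 8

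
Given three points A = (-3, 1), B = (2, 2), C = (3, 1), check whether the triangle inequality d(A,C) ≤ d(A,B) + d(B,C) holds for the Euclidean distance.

d(A,B) = √(5² + 1²) = √26 ≈ 5.099, d(B,C) = √(1² + 1²) = √2 ≈ 1.4142, d(A,C) = √(6² + 0²) = √36 = 6.
d(A,C) = 6 ≤ 5.099 + 1.4142 = 6.5132. Triangle inequality is satisfied.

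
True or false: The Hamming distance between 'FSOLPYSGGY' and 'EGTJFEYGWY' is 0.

Differing positions: 1, 2, 3, 4, 5, 6, 7, 9. Hamming distance = 8, so the claim that d_H = 0 is false.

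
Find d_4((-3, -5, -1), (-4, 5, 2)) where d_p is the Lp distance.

(Σ|x_i - y_i|^4)^(1/4) = (|-3 - (-4)|^4 + |-5 - 5|^4 + |-1 - 2|^4)^(1/4)
= (1^4 + 10^4 + 3^4)^(1/4) = (1 + 10000 + 81)^(1/4) = (10082)^(1/4) ≈ 10.0204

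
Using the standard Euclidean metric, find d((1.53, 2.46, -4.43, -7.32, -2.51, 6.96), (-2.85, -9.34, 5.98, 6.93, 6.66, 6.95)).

√(Σ(x_i - y_i)²) = √((1.53 - (-2.85))² + (2.46 - (-9.34))² + (-4.43 - 5.98)² + (-7.32 - 6.93)² + (-2.51 - 6.66)² + (6.96 - 6.95)²)
= √(4.38² + 11.8² + (-10.41)² + (-14.25)² + (-9.17)² + 0.01²) = √(19.1844 + 139.24 + 108.3681 + 203.0625 + 84.0889 + 0.0001) = √553.944 ≈ 23.536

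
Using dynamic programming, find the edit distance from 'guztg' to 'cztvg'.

Let D[i][j] be the edit distance between the first i characters of 'guztg' and the first j characters of 'cztvg', with D[i][0] = i, D[0][j] = j, and D[i][j] = D[i-1][j-1] if the characters match, else 1 + min(D[i-1][j], D[i][j-1], D[i-1][j-1]). Filling the table (rows: prefixes of 'guztg', columns: prefixes of 'cztvg'):
     ε  c  z  t  v  g
  ε  0  1  2  3  4  5
  g  1  1  2  3  4  4
  u  2  2  2  3  4  5
  z  3  3  2  3  4  5
  t  4  4  3  2  3  4
  g  5  5  4  3  3  3
The bottom-right entry gives D[5][5] = 3, so no sequence of fewer than 3 edits works. Backtracking through the table gives one optimal edit sequence (3 edits):
  guztg → uztg (del g @1)
  uztg → cztg (sub u→c @1)
  cztg → cztvg (ins v @4)
Edit distance = 3.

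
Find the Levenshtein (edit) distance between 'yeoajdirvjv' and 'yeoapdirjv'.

Let D[i][j] be the edit distance between the first i characters of 'yeoajdirvjv' and the first j characters of 'yeoapdirjv', with D[i][0] = i, D[0][j] = j, and D[i][j] = D[i-1][j-1] if the characters match, else 1 + min(D[i-1][j], D[i][j-1], D[i-1][j-1]). Filling the table (rows: prefixes of 'yeoajdirvjv', columns: prefixes of 'yeoapdirjv'):
     ε  y  e  o  a  p  d  i  r  j  v
  ε  0  1  2  3  4  5  6  7  8  9 10
  y  1  0  1  2  3  4  5  6  7  8  9
  e  2  1  0  1  2  3  4  5  6  7  8
  o  3  2  1  0  1  2  3  4  5  6  7
  a  4  3  2  1  0  1  2  3  4  5  6
  j  5  4  3  2  1  1  2  3  4  4  5
  d  6  5  4  3  2  2  1  2  3  4  5
  i  7  6  5  4  3  3  2  1  2  3  4
  r  8  7  6  5  4  4  3  2  1  2  3
  v  9  8  7  6  5  5  4  3  2  2  2
  j 10  9  8  7  6  6  5  4  3  2  3
  v 11 10  9  8  7  7  6  5  4  3  2
The bottom-right entry gives D[11][10] = 2, so no sequence of fewer than 2 edits works. Backtracking through the table gives one optimal edit sequence (2 edits):
  yeoajdirvjv → yeoapdirvjv (sub j→p @5)
  yeoapdirvjv → yeoapdirjv (del v @9)
Edit distance = 2.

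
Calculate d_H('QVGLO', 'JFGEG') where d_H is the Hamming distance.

Differing positions: 1, 2, 4, 5. Hamming distance = 4.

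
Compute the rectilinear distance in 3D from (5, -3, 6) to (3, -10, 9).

Σ|x_i - y_i| = |5 - 3| + |-3 - (-10)| + |6 - 9| = 2 + 7 + 3 = 12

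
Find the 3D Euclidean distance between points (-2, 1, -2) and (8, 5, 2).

√(Σ(x_i - y_i)²) = √((-2 - 8)² + (1 - 5)² + (-2 - 2)²)
= √((-10)² + (-4)² + (-4)²) = √(100 + 16 + 16) = √132 ≈ 11.4891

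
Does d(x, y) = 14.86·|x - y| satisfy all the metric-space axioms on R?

Yes. Since |x - y| is a metric on R and 14.86 > 0, the positive scalar multiple 14.86·|x - y| is also a metric: scaling by a positive constant preserves non-negativity, identity (d=0 ⟺ |x-y|=0 ⟺ x=y), symmetry, and the triangle inequality.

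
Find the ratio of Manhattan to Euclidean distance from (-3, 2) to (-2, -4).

L1 = |-3 - (-2)| + |2 - (-4)| = 1 + 6 = 7
L2 = √(1² + 6²) = √37 ≈ 6.0828
L1 ≥ L2 always (equality iff movement is along one axis); L1 > L2 here.
Ratio L1/L2 = 7/√37 ≈ 1.1508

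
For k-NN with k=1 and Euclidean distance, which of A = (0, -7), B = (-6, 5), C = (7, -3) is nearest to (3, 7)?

Distances: d(A) ≈ 14.3178, d(B) ≈ 9.2195, d(C) ≈ 10.7703. Nearest: B = (-6, 5) with distance 9.2195.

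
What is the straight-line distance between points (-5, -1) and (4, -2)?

√(Σ(x_i - y_i)²) = √((-5 - 4)² + (-1 - (-2))²)
= √((-9)² + 1²) = √(81 + 1) = √82 ≈ 9.0554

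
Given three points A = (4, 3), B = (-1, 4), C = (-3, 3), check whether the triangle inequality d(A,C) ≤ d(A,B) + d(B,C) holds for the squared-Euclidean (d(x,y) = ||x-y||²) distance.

d(A,B) = 5² + 1² = 26, d(B,C) = 2² + 1² = 5, d(A,C) = 7² + 0² = 49.
d(A,C) = 49 > 26 + 5 = 31. Triangle inequality is VIOLATED. (Squared-Euclidean is not a metric — this is a counterexample.)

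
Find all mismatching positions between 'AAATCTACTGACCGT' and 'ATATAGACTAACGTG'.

Differing positions: 2, 5, 6, 10, 13, 14, 15. Hamming distance = 7.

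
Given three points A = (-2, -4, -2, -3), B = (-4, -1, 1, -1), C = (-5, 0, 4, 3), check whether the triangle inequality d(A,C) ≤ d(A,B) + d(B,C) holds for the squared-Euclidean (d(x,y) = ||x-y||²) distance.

d(A,B) = 2² + 3² + 3² + 2² = 26, d(B,C) = 1² + 1² + 3² + 4² = 27, d(A,C) = 3² + 4² + 6² + 6² = 97.
d(A,C) = 97 > 26 + 27 = 53. Triangle inequality is VIOLATED. (Squared-Euclidean is not a metric — this is a counterexample.)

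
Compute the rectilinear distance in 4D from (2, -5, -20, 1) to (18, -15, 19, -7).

Σ|x_i - y_i| = |2 - 18| + |-5 - (-15)| + |-20 - 19| + |1 - (-7)| = 16 + 10 + 39 + 8 = 73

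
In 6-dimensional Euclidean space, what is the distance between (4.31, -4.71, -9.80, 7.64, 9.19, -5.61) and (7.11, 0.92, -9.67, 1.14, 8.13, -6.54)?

√(Σ(x_i - y_i)²) = √((4.31 - 7.11)² + (-4.71 - 0.92)² + (-9.8 - (-9.67))² + (7.64 - 1.14)² + (9.19 - 8.13)² + (-5.61 - (-6.54))²)
= √((-2.8)² + (-5.63)² + (-0.13)² + 6.5² + 1.06² + 0.93²) = √(7.84 + 31.6969 + 0.0169 + 42.25 + 1.1236 + 0.8649) = √83.7923 ≈ 9.1538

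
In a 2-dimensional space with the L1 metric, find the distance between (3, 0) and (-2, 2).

Σ|x_i - y_i| = |3 - (-2)| + |0 - 2| = 5 + 2 = 7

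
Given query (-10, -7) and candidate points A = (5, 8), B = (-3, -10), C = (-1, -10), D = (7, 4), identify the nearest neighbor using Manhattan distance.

Distances: d(A) = 30, d(B) = 10, d(C) = 12, d(D) = 28. Nearest: B = (-3, -10) with distance 10.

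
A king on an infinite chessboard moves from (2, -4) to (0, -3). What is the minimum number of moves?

max(|x_i - y_i|) = max(|2 - 0|, |-4 - (-3)|) = max(2, 1) = 2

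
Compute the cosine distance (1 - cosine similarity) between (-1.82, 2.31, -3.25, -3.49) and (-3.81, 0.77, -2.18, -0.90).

With u = (-1.82, 2.31, -3.25, -3.49), v = (-3.81, 0.77, -2.18, -0.90):
u·v = (-1.82)·(-3.81) + 2.31·0.77 + (-3.25)·(-2.18) + (-3.49)·(-0.9) = 6.9342 + 1.7787 + 7.085 + 3.141 = 18.9389.
|u| = √((-1.82)² + 2.31² + (-3.25)² + (-3.49)²) = √(3.3124 + 5.3361 + 10.5625 + 12.1801) = √31.3911, |v| = √((-3.81)² + 0.77² + (-2.18)² + (-0.9)²) = √(14.5161 + 0.5929 + 4.7524 + 0.81) = √20.6714.
cos θ = (u·v)/(|u||v|) = 18.9389/(√31.3911·√20.6714) ≈ 0.7435
Cosine distance = 1 - cos θ ≈ 1 - 0.7435 = 0.2565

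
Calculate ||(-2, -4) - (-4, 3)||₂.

√(Σ(x_i - y_i)²) = √((-2 - (-4))² + (-4 - 3)²)
= √(2² + (-7)²) = √(4 + 49) = √53 ≈ 7.2801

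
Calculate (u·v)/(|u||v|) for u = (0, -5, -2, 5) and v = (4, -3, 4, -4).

With u = (0, -5, -2, 5), v = (4, -3, 4, -4):
u·v = 0·4 + (-5)·(-3) + (-2)·4 + 5·(-4) = 0 + 15 + (-8) + (-20) = -13.
|u| = √(0² + (-5)² + (-2)² + 5²) = √54, |v| = √(4² + (-3)² + 4² + (-4)²) = √57, so |u||v| = √(54·57) = √3078.
cos θ = (u·v)/(|u||v|) = -13/√3078 ≈ -0.2343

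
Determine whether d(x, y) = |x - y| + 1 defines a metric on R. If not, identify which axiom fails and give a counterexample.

No. d fails identity of indiscernibles (specifically d(x,x) = 0): d(4, 4) = |4 - 4| + 1 = 0 + 1 = 1 ≠ 0.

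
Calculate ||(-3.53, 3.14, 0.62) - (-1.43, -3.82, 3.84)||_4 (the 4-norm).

(Σ|x_i - y_i|^4)^(1/4) = (|-3.53 - (-1.43)|^4 + |3.14 - (-3.82)|^4 + |0.62 - 3.84|^4)^(1/4)
= (2.1^4 + 6.96^4 + 3.22^4)^(1/4) ≈ (19.4481 + 2346.5886 + 107.5037)^(1/4) = (2473.5404)^(1/4) ≈ 7.0523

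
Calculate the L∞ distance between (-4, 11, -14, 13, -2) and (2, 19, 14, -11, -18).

max(|x_i - y_i|) = max(|-4 - 2|, |11 - 19|, |-14 - 14|, |13 - (-11)|, |-2 - (-18)|) = max(6, 8, 28, 24, 16) = 28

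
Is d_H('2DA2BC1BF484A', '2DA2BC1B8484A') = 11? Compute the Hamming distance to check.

Differing positions: 9. Hamming distance = 1, so the claim that d_H = 11 is false.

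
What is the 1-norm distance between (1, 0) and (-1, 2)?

Σ|x_i - y_i| = |1 - (-1)| + |0 - 2| = 2 + 2 = 4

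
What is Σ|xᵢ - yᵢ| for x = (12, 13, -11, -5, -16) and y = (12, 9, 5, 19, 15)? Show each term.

Σ|x_i - y_i| = |12 - 12| + |13 - 9| + |-11 - 5| + |-5 - 19| + |-16 - 15| = 0 + 4 + 16 + 24 + 31 = 75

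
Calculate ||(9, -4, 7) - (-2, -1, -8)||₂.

√(Σ(x_i - y_i)²) = √((9 - (-2))² + (-4 - (-1))² + (7 - (-8))²)
= √(11² + (-3)² + 15²) = √(121 + 9 + 225) = √355 ≈ 18.8414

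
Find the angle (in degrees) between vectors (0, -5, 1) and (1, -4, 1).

With u = (0, -5, 1), v = (1, -4, 1):
u·v = 0·1 + (-5)·(-4) + 1·1 = 0 + 20 + 1 = 21.
|u| = √(0² + (-5)² + 1²) = √26, |v| = √(1² + (-4)² + 1²) = √18, so |u||v| = √(26·18) = √468.
cos θ = (u·v)/(|u||v|) = 21/√468 ≈ 0.970725
θ = arccos(0.970725) ≈ 13.9°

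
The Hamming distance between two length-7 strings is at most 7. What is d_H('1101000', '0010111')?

Differing positions: 1, 2, 3, 4, 5, 6, 7. Hamming distance = 7. The maximum possible Hamming distance for length-7 strings is 7, so d_H/7 = 7/7 = 1.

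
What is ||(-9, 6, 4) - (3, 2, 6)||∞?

max(|x_i - y_i|) = max(|-9 - 3|, |6 - 2|, |4 - 6|) = max(12, 4, 2) = 12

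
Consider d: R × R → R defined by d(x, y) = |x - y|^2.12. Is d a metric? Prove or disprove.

No. d(x,y) = |x-y|^2.12 fails the triangle inequality since p = 2.12 > 1. Counterexample: x = -5, y = 4, z = 13. d(x,z) = |-5 - 13|^2.12 = 18^2.12 ≈ 458.3294, but d(x,y) + d(y,z) = 9^2.12 + 9^2.12 ≈ 105.4373 + 105.4373 = 210.8746. Since 458.3294 > 210.8746, the triangle inequality is violated.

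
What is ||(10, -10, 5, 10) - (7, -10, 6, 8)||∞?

max(|x_i - y_i|) = max(|10 - 7|, |-10 - (-10)|, |5 - 6|, |10 - 8|) = max(3, 0, 1, 2) = 3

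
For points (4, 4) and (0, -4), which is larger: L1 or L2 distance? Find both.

L1 = |4 - 0| + |4 - (-4)| = 4 + 8 = 12
L2 = √(4² + 8²) = √80 ≈ 8.9443
L1 ≥ L2 always (equality iff movement is along one axis); L1 > L2 here.
Ratio L1/L2 = 12/√80 ≈ 1.3416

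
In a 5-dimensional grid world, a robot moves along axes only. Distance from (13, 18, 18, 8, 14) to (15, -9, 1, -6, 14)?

Σ|x_i - y_i| = |13 - 15| + |18 - (-9)| + |18 - 1| + |8 - (-6)| + |14 - 14| = 2 + 27 + 17 + 14 + 0 = 60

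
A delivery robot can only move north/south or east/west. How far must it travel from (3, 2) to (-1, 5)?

Σ|x_i - y_i| = |3 - (-1)| + |2 - 5| = 4 + 3 = 7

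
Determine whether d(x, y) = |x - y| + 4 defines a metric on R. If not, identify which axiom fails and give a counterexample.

No. d fails identity of indiscernibles (specifically d(x,x) = 0): d(6, 6) = |6 - 6| + 4 = 0 + 4 = 4 ≠ 0.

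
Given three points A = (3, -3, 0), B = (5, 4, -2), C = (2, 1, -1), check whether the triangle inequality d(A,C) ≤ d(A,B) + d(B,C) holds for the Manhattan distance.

d(A,B) = 2 + 7 + 2 = 11, d(B,C) = 3 + 3 + 1 = 7, d(A,C) = 1 + 4 + 1 = 6.
d(A,C) = 6 ≤ 11 + 7 = 18. Triangle inequality is satisfied.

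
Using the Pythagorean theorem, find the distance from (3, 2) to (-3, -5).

√(Σ(x_i - y_i)²) = √((3 - (-3))² + (2 - (-5))²)
= √(6² + 7²) = √(36 + 49) = √85 ≈ 9.2195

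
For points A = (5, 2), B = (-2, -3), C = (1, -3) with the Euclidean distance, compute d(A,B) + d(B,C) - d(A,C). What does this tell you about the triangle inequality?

d(A,B) = √(7² + 5²) = √74 ≈ 8.6023, d(B,C) = √(3² + 0²) = √9 = 3, d(A,C) = √(4² + 5²) = √41 ≈ 6.4031.
d(A,B) + d(B,C) - d(A,C) = 8.6023 + 3 - 6.4031 = 11.6023 - 6.4031 = 5.1992 (to 4 decimal places). This is ≥ 0, so the triangle inequality holds for these points.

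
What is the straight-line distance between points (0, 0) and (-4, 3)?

√(Σ(x_i - y_i)²) = √((0 - (-4))² + (0 - 3)²)
= √(4² + (-3)²) = √(16 + 9) = √25 = 5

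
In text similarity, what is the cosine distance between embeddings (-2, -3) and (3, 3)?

With u = (-2, -3), v = (3, 3):
u·v = (-2)·3 + (-3)·3 = (-6) + (-9) = -15.
|u| = √((-2)² + (-3)²) = √13, |v| = √(3² + 3²) = √18, so |u||v| = √(13·18) = √234.
cos θ = (u·v)/(|u||v|) = -15/√234 ≈ -0.9806
Cosine distance = 1 - cos θ ≈ 1 - (-0.9806) = 1.9806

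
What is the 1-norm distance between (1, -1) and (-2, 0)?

Σ|x_i - y_i| = |1 - (-2)| + |-1 - 0| = 3 + 1 = 4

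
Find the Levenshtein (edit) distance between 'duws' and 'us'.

Let D[i][j] be the edit distance between the first i characters of 'duws' and the first j characters of 'us', with D[i][0] = i, D[0][j] = j, and D[i][j] = D[i-1][j-1] if the characters match, else 1 + min(D[i-1][j], D[i][j-1], D[i-1][j-1]). Filling the table (rows: prefixes of 'duws', columns: prefixes of 'us'):
     ε  u  s
  ε  0  1  2
  d  1  1  2
  u  2  1  2
  w  3  2  2
  s  4  3  2
The bottom-right entry gives D[4][2] = 2, so no sequence of fewer than 2 edits works. Backtracking through the table gives one optimal edit sequence (2 edits):
  duws → uws (del d @1)
  uws → us (del w @2)
Edit distance = 2.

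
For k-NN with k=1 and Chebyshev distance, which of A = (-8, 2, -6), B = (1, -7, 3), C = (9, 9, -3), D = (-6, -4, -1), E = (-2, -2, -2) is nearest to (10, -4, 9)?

Distances: d(A) = 18, d(B) = 9, d(C) = 13, d(D) = 16, d(E) = 12. Nearest: B = (1, -7, 3) with distance 9.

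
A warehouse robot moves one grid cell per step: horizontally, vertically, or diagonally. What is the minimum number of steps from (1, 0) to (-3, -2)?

max(|x_i - y_i|) = max(|1 - (-3)|, |0 - (-2)|) = max(4, 2) = 4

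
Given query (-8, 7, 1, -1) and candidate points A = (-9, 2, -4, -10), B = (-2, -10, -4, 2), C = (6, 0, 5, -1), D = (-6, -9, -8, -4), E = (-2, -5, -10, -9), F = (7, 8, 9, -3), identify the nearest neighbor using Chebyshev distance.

Distances: d(A) = 9, d(B) = 17, d(C) = 14, d(D) = 16, d(E) = 12, d(F) = 15. Nearest: A = (-9, 2, -4, -10) with distance 9.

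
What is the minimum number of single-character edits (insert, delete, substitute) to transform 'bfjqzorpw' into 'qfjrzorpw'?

Let D[i][j] be the edit distance between the first i characters of 'bfjqzorpw' and the first j characters of 'qfjrzorpw', with D[i][0] = i, D[0][j] = j, and D[i][j] = D[i-1][j-1] if the characters match, else 1 + min(D[i-1][j], D[i][j-1], D[i-1][j-1]). Filling the table (rows: prefixes of 'bfjqzorpw', columns: prefixes of 'qfjrzorpw'):
     ε  q  f  j  r  z  o  r  p  w
  ε  0  1  2  3  4  5  6  7  8  9
  b  1  1  2  3  4  5  6  7  8  9
  f  2  2  1  2  3  4  5  6  7  8
  j  3  3  2  1  2  3  4  5  6  7
  q  4  3  3  2  2  3  4  5  6  7
  z  5  4  4  3  3  2  3  4  5  6
  o  6  5  5  4  4  3  2  3  4  5
  r  7  6  6  5  4  4  3  2  3  4
  p  8  7  7  6  5  5  4  3  2  3
  w  9  8  8  7  6  6  5  4  3  2
The bottom-right entry gives D[9][9] = 2, so no sequence of fewer than 2 edits works. Backtracking through the table gives one optimal edit sequence (2 edits):
  bfjqzorpw → qfjqzorpw (sub b→q @1)
  qfjqzorpw → qfjrzorpw (sub q→r @4)
Edit distance = 2.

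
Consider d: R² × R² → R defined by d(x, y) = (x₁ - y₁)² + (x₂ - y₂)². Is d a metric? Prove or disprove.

No. The squared Euclidean distance fails the triangle inequality. Counterexample: x = (0, 0), y = (3, 4), z = (6, 8). d(x,z) = 6² + 8² = 100, but d(x,y) + d(y,z) = (3² + 4²) + (3² + 4²) = 25 + 25 = 50. Since 100 > 50, the triangle inequality is violated. (Note: √d, the ordinary Euclidean distance, IS a metric.)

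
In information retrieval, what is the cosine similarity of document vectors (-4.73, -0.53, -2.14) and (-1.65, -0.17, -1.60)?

With u = (-4.73, -0.53, -2.14), v = (-1.65, -0.17, -1.60):
u·v = (-4.73)·(-1.65) + (-0.53)·(-0.17) + (-2.14)·(-1.6) = 7.8045 + 0.0901 + 3.424 = 11.3186.
|u| = √((-4.73)² + (-0.53)² + (-2.14)²) = √(22.3729 + 0.2809 + 4.5796) = √27.2334, |v| = √((-1.65)² + (-0.17)² + (-1.6)²) = √(2.7225 + 0.0289 + 2.56) = √5.3114.
cos θ = (u·v)/(|u||v|) = 11.3186/(√27.2334·√5.3114) ≈ 0.9411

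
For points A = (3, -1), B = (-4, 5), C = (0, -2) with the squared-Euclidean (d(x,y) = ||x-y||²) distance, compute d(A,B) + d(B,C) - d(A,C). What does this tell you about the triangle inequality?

d(A,B) = 7² + 6² = 85, d(B,C) = 4² + 7² = 65, d(A,C) = 3² + 1² = 10.
d(A,B) + d(B,C) - d(A,C) = 85 + 65 - 10 = 150 - 10 = 140. This is ≥ 0, so the triangle inequality holds for these points.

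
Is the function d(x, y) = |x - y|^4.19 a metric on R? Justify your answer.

No. d(x,y) = |x-y|^4.19 fails the triangle inequality since p = 4.19 > 1. Counterexample: x = 2, y = 3, z = 12. d(x,z) = |2 - 12|^4.19 = 10^4.19 ≈ 15488.1662, but d(x,y) + d(y,z) = 1^4.19 + 9^4.19 ≈ 1 + 9960.3847 = 9961.3847. Since 15488.1662 > 9961.3847, the triangle inequality is violated.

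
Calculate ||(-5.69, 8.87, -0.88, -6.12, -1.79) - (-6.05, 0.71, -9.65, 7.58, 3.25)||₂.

√(Σ(x_i - y_i)²) = √((-5.69 - (-6.05))² + (8.87 - 0.71)² + (-0.88 - (-9.65))² + (-6.12 - 7.58)² + (-1.79 - 3.25)²)
= √(0.36² + 8.16² + 8.77² + (-13.7)² + (-5.04)²) = √(0.1296 + 66.5856 + 76.9129 + 187.69 + 25.4016) = √356.7197 ≈ 18.887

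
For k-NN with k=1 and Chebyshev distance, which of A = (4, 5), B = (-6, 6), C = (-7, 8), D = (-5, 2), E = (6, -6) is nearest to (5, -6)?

Distances: d(A) = 11, d(B) = 12, d(C) = 14, d(D) = 10, d(E) = 1. Nearest: E = (6, -6) with distance 1.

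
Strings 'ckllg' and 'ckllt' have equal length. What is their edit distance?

Let D[i][j] be the edit distance between the first i characters of 'ckllg' and the first j characters of 'ckllt', with D[i][0] = i, D[0][j] = j, and D[i][j] = D[i-1][j-1] if the characters match, else 1 + min(D[i-1][j], D[i][j-1], D[i-1][j-1]). Filling the table (rows: prefixes of 'ckllg', columns: prefixes of 'ckllt'):
     ε  c  k  l  l  t
  ε  0  1  2  3  4  5
  c  1  0  1  2  3  4
  k  2  1  0  1  2  3
  l  3  2  1  0  1  2
  l  4  3  2  1  0  1
  g  5  4  3  2  1  1
The bottom-right entry gives D[5][5] = 1, so no sequence of fewer than 1 edit works. Backtracking through the table gives one optimal edit sequence (1 edit):
  ckllg → ckllt (sub g→t @5)
Edit distance = 1.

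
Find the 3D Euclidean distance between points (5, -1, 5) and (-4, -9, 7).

√(Σ(x_i - y_i)²) = √((5 - (-4))² + (-1 - (-9))² + (5 - 7)²)
= √(9² + 8² + (-2)²) = √(81 + 64 + 4) = √149 ≈ 12.2066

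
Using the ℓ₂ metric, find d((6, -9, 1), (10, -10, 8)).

√(Σ(x_i - y_i)²) = √((6 - 10)² + (-9 - (-10))² + (1 - 8)²)
= √((-4)² + 1² + (-7)²) = √(16 + 1 + 49) = √66 ≈ 8.124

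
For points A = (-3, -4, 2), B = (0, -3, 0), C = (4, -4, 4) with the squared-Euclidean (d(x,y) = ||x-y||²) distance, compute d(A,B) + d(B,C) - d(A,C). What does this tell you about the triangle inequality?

d(A,B) = 3² + 1² + 2² = 14, d(B,C) = 4² + 1² + 4² = 33, d(A,C) = 7² + 0² + 2² = 53.
d(A,B) + d(B,C) - d(A,C) = 14 + 33 - 53 = 47 - 53 = -6. This is < 0, so the triangle inequality FAILS for these points (squared-Euclidean is not a metric).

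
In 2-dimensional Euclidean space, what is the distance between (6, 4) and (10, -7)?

√(Σ(x_i - y_i)²) = √((6 - 10)² + (4 - (-7))²)
= √((-4)² + 11²) = √(16 + 121) = √137 ≈ 11.7047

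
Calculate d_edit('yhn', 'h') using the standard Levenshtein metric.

Let D[i][j] be the edit distance between the first i characters of 'yhn' and the first j characters of 'h', with D[i][0] = i, D[0][j] = j, and D[i][j] = D[i-1][j-1] if the characters match, else 1 + min(D[i-1][j], D[i][j-1], D[i-1][j-1]). Filling the table (rows: prefixes of 'yhn', columns: prefixes of 'h'):
     ε  h
  ε  0  1
  y  1  1
  h  2  1
  n  3  2
The bottom-right entry gives D[3][1] = 2, so no sequence of fewer than 2 edits works. Backtracking through the table gives one optimal edit sequence (2 edits):
  yhn → hn (del y @1)
  hn → h (del n @2)
Edit distance = 2.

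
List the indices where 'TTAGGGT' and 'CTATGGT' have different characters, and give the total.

Differing positions: 1, 4. Hamming distance = 2.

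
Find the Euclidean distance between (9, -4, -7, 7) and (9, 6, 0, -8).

√(Σ(x_i - y_i)²) = √((9 - 9)² + (-4 - 6)² + (-7 - 0)² + (7 - (-8))²)
= √(0² + (-10)² + (-7)² + 15²) = √(0 + 100 + 49 + 225) = √374 ≈ 19.3391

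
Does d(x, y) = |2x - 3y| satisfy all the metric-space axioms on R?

No. d fails symmetry: d(2, 4) = |2·2 - 3·4| = |-8| = 8, but d(4, 2) = |2·4 - 3·2| = |2| = 2. Since 8 ≠ 2, d(x,y) ≠ d(y,x) in general.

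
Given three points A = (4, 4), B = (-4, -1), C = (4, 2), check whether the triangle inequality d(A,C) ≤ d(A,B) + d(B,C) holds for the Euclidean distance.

d(A,B) = √(8² + 5²) = √89 ≈ 9.434, d(B,C) = √(8² + 3²) = √73 ≈ 8.544, d(A,C) = √(0² + 2²) = √4 = 2.
d(A,C) = 2 ≤ 9.434 + 8.544 = 17.978. Triangle inequality is satisfied.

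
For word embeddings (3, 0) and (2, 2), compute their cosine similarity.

With u = (3, 0), v = (2, 2):
u·v = 3·2 + 0·2 = 6 + 0 = 6.
|u| = √(3² + 0²) = √9, |v| = √(2² + 2²) = √8, so |u||v| = √(9·8) = √72.
cos θ = (u·v)/(|u||v|) = 6/√72 ≈ 0.7071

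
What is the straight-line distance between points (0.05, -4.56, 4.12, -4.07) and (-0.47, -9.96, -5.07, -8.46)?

√(Σ(x_i - y_i)²) = √((0.05 - (-0.47))² + (-4.56 - (-9.96))² + (4.12 - (-5.07))² + (-4.07 - (-8.46))²)
= √(0.52² + 5.4² + 9.19² + 4.39²) = √(0.2704 + 29.16 + 84.4561 + 19.2721) = √133.1586 ≈ 11.5394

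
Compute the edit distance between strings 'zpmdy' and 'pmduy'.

Let D[i][j] be the edit distance between the first i characters of 'zpmdy' and the first j characters of 'pmduy', with D[i][0] = i, D[0][j] = j, and D[i][j] = D[i-1][j-1] if the characters match, else 1 + min(D[i-1][j], D[i][j-1], D[i-1][j-1]). Filling the table (rows: prefixes of 'zpmdy', columns: prefixes of 'pmduy'):
     ε  p  m  d  u  y
  ε  0  1  2  3  4  5
  z  1  1  2  3  4  5
  p  2  1  2  3  4  5
  m  3  2  1  2  3  4
  d  4  3  2  1  2  3
  y  5  4  3  2  2  2
The bottom-right entry gives D[5][5] = 2, so no sequence of fewer than 2 edits works. Backtracking through the table gives one optimal edit sequence (2 edits):
  zpmdy → pmdy (del z @1)
  pmdy → pmduy (ins u @4)
Edit distance = 2.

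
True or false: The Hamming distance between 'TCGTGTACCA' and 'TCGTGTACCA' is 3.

Differing positions: none. Hamming distance = 0, so the claim that d_H = 3 is false.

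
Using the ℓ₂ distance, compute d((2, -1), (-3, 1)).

(Σ|x_i - y_i|^2)^(1/2) = (|2 - (-3)|^2 + |-1 - 1|^2)^(1/2)
= (5^2 + 2^2)^(1/2) = (25 + 4)^(1/2) = (29)^(1/2) ≈ 5.3852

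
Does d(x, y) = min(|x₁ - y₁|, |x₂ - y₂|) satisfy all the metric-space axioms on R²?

No. d fails identity of indiscernibles: take x = (-2, 0) and y = (-2, 2). Then d(x,y) = min(|-2 - (-2)|, |0 - 2|) = min(0, 2) = 0, yet x ≠ y.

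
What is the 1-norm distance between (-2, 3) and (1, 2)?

Σ|x_i - y_i| = |-2 - 1| + |3 - 2| = 3 + 1 = 4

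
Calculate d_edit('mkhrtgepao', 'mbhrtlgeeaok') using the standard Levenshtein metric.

Let D[i][j] be the edit distance between the first i characters of 'mkhrtgepao' and the first j characters of 'mbhrtlgeeaok', with D[i][0] = i, D[0][j] = j, and D[i][j] = D[i-1][j-1] if the characters match, else 1 + min(D[i-1][j], D[i][j-1], D[i-1][j-1]). Filling the table (rows: prefixes of 'mkhrtgepao', columns: prefixes of 'mbhrtlgeeaok'):
     ε  m  b  h  r  t  l  g  e  e  a  o  k
  ε  0  1  2  3  4  5  6  7  8  9 10 11 12
  m  1  0  1  2  3  4  5  6  7  8  9 10 11
  k  2  1  1  2  3  4  5  6  7  8  9 10 10
  h  3  2  2  1  2  3  4  5  6  7  8  9 10
  r  4  3  3  2  1  2  3  4  5  6  7  8  9
  t  5  4  4  3  2  1  2  3  4  5  6  7  8
  g  6  5  5  4  3  2  2  2  3  4  5  6  7
  e  7  6  6  5  4  3  3  3  2  3  4  5  6
  p  8  7  7  6  5  4  4  4  3  3  4  5  6
  a  9  8  8  7  6  5  5  5  4  4  3  4  5
  o 10  9  9  8  7  6  6  6  5  5  4  3  4
The bottom-right entry gives D[10][12] = 4, so no sequence of fewer than 4 edits works. Backtracking through the table gives one optimal edit sequence (4 edits):
  mkhrtgepao → mbhrtgepao (sub k→b @2)
  mbhrtgepao → mbhrtlgepao (ins l @6)
  mbhrtlgepao → mbhrtlgeeao (sub p→e @9)
  mbhrtlgeeao → mbhrtlgeeaok (ins k @12)
Edit distance = 4.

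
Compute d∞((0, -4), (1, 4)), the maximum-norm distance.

max(|x_i - y_i|) = max(|0 - 1|, |-4 - 4|) = max(1, 8) = 8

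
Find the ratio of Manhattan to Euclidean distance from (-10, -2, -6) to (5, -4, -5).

L1 = |-10 - 5| + |-2 - (-4)| + |-6 - (-5)| = 15 + 2 + 1 = 18
L2 = √(15² + 2² + 1²) = √230 ≈ 15.1658
L1 ≥ L2 always (equality iff movement is along one axis); L1 > L2 here.
Ratio L1/L2 = 18/√230 ≈ 1.1869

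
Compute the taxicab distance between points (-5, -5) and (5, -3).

Σ|x_i - y_i| = |-5 - 5| + |-5 - (-3)| = 10 + 2 = 12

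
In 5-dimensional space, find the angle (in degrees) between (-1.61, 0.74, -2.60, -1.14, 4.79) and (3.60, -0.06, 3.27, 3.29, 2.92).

With u = (-1.61, 0.74, -2.60, -1.14, 4.79), v = (3.60, -0.06, 3.27, 3.29, 2.92):
u·v = (-1.61)·3.6 + 0.74·(-0.06) + (-2.6)·3.27 + (-1.14)·3.29 + 4.79·2.92 = (-5.796) + (-0.0444) + (-8.502) + (-3.7506) + 13.9868 = -4.1062.
|u| = √((-1.61)² + 0.74² + (-2.6)² + (-1.14)² + 4.79²) = √(2.5921 + 0.5476 + 6.76 + 1.2996 + 22.9441) = √34.1434, |v| = √(3.6² + (-0.06)² + 3.27² + 3.29² + 2.92²) = √(12.96 + 0.0036 + 10.6929 + 10.8241 + 8.5264) = √43.007.
cos θ = (u·v)/(|u||v|) = -4.1062/(√34.1434·√43.007) ≈ -0.107156
θ = arccos(-0.107156) ≈ 96.15°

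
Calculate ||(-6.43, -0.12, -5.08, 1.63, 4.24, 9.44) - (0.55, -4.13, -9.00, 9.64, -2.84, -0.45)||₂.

√(Σ(x_i - y_i)²) = √((-6.43 - 0.55)² + (-0.12 - (-4.13))² + (-5.08 - (-9))² + (1.63 - 9.64)² + (4.24 - (-2.84))² + (9.44 - (-0.45))²)
= √((-6.98)² + 4.01² + 3.92² + (-8.01)² + 7.08² + 9.89²) = √(48.7204 + 16.0801 + 15.3664 + 64.1601 + 50.1264 + 97.8121) = √292.2655 ≈ 17.0958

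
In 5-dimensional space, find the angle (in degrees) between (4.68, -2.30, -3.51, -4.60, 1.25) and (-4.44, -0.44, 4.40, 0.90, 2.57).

With u = (4.68, -2.30, -3.51, -4.60, 1.25), v = (-4.44, -0.44, 4.40, 0.90, 2.57):
u·v = 4.68·(-4.44) + (-2.3)·(-0.44) + (-3.51)·4.4 + (-4.6)·0.9 + 1.25·2.57 = (-20.7792) + 1.012 + (-15.444) + (-4.14) + 3.2125 = -36.1387.
|u| = √(4.68² + (-2.3)² + (-3.51)² + (-4.6)² + 1.25²) = √(21.9024 + 5.29 + 12.3201 + 21.16 + 1.5625) = √62.235, |v| = √((-4.44)² + (-0.44)² + 4.4² + 0.9² + 2.57²) = √(19.7136 + 0.1936 + 19.36 + 0.81 + 6.6049) = √46.6821.
cos θ = (u·v)/(|u||v|) = -36.1387/(√62.235·√46.6821) ≈ -0.670471
θ = arccos(-0.670471) ≈ 132.1°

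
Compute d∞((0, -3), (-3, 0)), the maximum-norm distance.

max(|x_i - y_i|) = max(|0 - (-3)|, |-3 - 0|) = max(3, 3) = 3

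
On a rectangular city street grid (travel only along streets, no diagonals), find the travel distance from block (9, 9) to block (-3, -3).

Σ|x_i - y_i| = |9 - (-3)| + |9 - (-3)| = 12 + 12 = 24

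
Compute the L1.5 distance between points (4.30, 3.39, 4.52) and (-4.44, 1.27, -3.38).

(Σ|x_i - y_i|^1.5)^(1/1.5) = (|4.3 - (-4.44)|^1.5 + |3.39 - 1.27|^1.5 + |4.52 - (-3.38)|^1.5)^(1/1.5)
= (8.74^1.5 + 2.12^1.5 + 7.9^1.5)^(1/1.5) ≈ (25.8385 + 3.0868 + 22.2045)^(1/1.5) = (51.1298)^(1/1.5) ≈ 13.7758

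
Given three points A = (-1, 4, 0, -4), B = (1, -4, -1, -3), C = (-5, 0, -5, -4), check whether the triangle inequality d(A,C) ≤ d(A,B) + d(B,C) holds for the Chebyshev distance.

d(A,B) = max(2, 8, 1, 1) = 8, d(B,C) = max(6, 4, 4, 1) = 6, d(A,C) = max(4, 4, 5, 0) = 5.
d(A,C) = 5 ≤ 8 + 6 = 14. Triangle inequality is satisfied.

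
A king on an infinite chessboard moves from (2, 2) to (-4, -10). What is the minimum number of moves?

max(|x_i - y_i|) = max(|2 - (-4)|, |2 - (-10)|) = max(6, 12) = 12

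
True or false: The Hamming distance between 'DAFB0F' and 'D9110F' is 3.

Differing positions: 2, 3, 4. Hamming distance = 3, so the claim is true.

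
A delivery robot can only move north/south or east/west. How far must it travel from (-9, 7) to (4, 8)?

Σ|x_i - y_i| = |-9 - 4| + |7 - 8| = 13 + 1 = 14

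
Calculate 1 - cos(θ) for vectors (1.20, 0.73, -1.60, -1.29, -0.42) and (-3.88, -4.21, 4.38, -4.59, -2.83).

With u = (1.20, 0.73, -1.60, -1.29, -0.42), v = (-3.88, -4.21, 4.38, -4.59, -2.83):
u·v = 1.2·(-3.88) + 0.73·(-4.21) + (-1.6)·4.38 + (-1.29)·(-4.59) + (-0.42)·(-2.83) = (-4.656) + (-3.0733) + (-7.008) + 5.9211 + 1.1886 = -7.6276.
|u| = √(1.2² + 0.73² + (-1.6)² + (-1.29)² + (-0.42)²) = √(1.44 + 0.5329 + 2.56 + 1.6641 + 0.1764) = √6.3734, |v| = √((-3.88)² + (-4.21)² + 4.38² + (-4.59)² + (-2.83)²) = √(15.0544 + 17.7241 + 19.1844 + 21.0681 + 8.0089) = √81.0399.
cos θ = (u·v)/(|u||v|) = -7.6276/(√6.3734·√81.0399) ≈ -0.3356
Cosine distance = 1 - cos θ ≈ 1 - (-0.3356) = 1.3356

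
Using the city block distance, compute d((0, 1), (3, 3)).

Σ|x_i - y_i| = |0 - 3| + |1 - 3| = 3 + 2 = 5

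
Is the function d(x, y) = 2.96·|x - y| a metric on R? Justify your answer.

Yes. Since |x - y| is a metric on R and 2.96 > 0, the positive scalar multiple 2.96·|x - y| is also a metric: scaling by a positive constant preserves non-negativity, identity (d=0 ⟺ |x-y|=0 ⟺ x=y), symmetry, and the triangle inequality.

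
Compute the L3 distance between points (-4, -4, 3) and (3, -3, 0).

(Σ|x_i - y_i|^3)^(1/3) = (|-4 - 3|^3 + |-4 - (-3)|^3 + |3 - 0|^3)^(1/3)
= (7^3 + 1^3 + 3^3)^(1/3) = (343 + 1 + 27)^(1/3) = (371)^(1/3) ≈ 7.1855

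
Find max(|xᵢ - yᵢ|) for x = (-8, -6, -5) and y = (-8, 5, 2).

max(|x_i - y_i|) = max(|-8 - (-8)|, |-6 - 5|, |-5 - 2|) = max(0, 11, 7) = 11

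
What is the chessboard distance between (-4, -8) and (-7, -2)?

max(|x_i - y_i|) = max(|-4 - (-7)|, |-8 - (-2)|) = max(3, 6) = 6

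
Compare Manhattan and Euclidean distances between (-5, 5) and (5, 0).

L1 = |-5 - 5| + |5 - 0| = 10 + 5 = 15
L2 = √(10² + 5²) = √125 ≈ 11.1803
L1 ≥ L2 always (equality iff movement is along one axis); L1 > L2 here.
Ratio L1/L2 = 15/√125 ≈ 1.3416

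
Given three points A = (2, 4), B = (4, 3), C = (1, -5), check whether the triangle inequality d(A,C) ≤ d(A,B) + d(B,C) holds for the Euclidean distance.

d(A,B) = √(2² + 1²) = √5 ≈ 2.2361, d(B,C) = √(3² + 8²) = √73 ≈ 8.544, d(A,C) = √(1² + 9²) = √82 ≈ 9.0554.
d(A,C) ≈ 9.0554 ≤ 2.2361 + 8.544 = 10.7801. Triangle inequality is satisfied.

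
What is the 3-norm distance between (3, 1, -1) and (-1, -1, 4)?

(Σ|x_i - y_i|^3)^(1/3) = (|3 - (-1)|^3 + |1 - (-1)|^3 + |-1 - 4|^3)^(1/3)
= (4^3 + 2^3 + 5^3)^(1/3) = (64 + 8 + 125)^(1/3) = (197)^(1/3) ≈ 5.8186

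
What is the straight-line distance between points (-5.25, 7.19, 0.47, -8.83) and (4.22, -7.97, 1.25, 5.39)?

√(Σ(x_i - y_i)²) = √((-5.25 - 4.22)² + (7.19 - (-7.97))² + (0.47 - 1.25)² + (-8.83 - 5.39)²)
= √((-9.47)² + 15.16² + (-0.78)² + (-14.22)²) = √(89.6809 + 229.8256 + 0.6084 + 202.2084) = √522.3233 ≈ 22.8544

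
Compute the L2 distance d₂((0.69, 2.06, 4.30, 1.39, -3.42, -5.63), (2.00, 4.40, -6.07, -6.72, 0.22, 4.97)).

√(Σ(x_i - y_i)²) = √((0.69 - 2)² + (2.06 - 4.4)² + (4.3 - (-6.07))² + (1.39 - (-6.72))² + (-3.42 - 0.22)² + (-5.63 - 4.97)²)
= √((-1.31)² + (-2.34)² + 10.37² + 8.11² + (-3.64)² + (-10.6)²) = √(1.7161 + 5.4756 + 107.5369 + 65.7721 + 13.2496 + 112.36) = √306.1103 ≈ 17.496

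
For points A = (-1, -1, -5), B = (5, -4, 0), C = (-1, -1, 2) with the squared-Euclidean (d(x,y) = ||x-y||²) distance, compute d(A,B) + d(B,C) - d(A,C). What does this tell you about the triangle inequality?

d(A,B) = 6² + 3² + 5² = 70, d(B,C) = 6² + 3² + 2² = 49, d(A,C) = 0² + 0² + 7² = 49.
d(A,B) + d(B,C) - d(A,C) = 70 + 49 - 49 = 119 - 49 = 70. This is ≥ 0, so the triangle inequality holds for these points.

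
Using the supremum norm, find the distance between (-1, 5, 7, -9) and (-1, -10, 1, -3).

max(|x_i - y_i|) = max(|-1 - (-1)|, |5 - (-10)|, |7 - 1|, |-9 - (-3)|) = max(0, 15, 6, 6) = 15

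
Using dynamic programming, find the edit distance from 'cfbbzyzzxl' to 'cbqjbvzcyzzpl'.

Let D[i][j] be the edit distance between the first i characters of 'cfbbzyzzxl' and the first j characters of 'cbqjbvzcyzzpl', with D[i][0] = i, D[0][j] = j, and D[i][j] = D[i-1][j-1] if the characters match, else 1 + min(D[i-1][j], D[i][j-1], D[i-1][j-1]). Filling the table (rows: prefixes of 'cfbbzyzzxl', columns: prefixes of 'cbqjbvzcyzzpl'):
     ε  c  b  q  j  b  v  z  c  y  z  z  p  l
  ε  0  1  2  3  4  5  6  7  8  9 10 11 12 13
  c  1  0  1  2  3  4  5  6  7  8  9 10 11 12
  f  2  1  1  2  3  4  5  6  7  8  9 10 11 12
  b  3  2  1  2  3  3  4  5  6  7  8  9 10 11
  b  4  3  2  2  3  3  4  5  6  7  8  9 10 11
  z  5  4  3  3  3  4  4  4  5  6  7  8  9 10
  y  6  5  4  4  4  4  5  5  5  5  6  7  8  9
  z  7  6  5  5  5  5  5  5  6  6  5  6  7  8
  z  8  7  6  6  6  6  6  5  6  7  6  5  6  7
  x  9  8  7  7  7  7  7  6  6  7  7  6  6  7
  l 10  9  8  8  8  8  8  7  7  7  8  7  7  6
The bottom-right entry gives D[10][13] = 6, so no sequence of fewer than 6 edits works. Backtracking through the table gives one optimal edit sequence (6 edits):
  cfbbzyzzxl → cbfbbzyzzxl (ins b @2)
  cbfbbzyzzxl → cbqfbbzyzzxl (ins q @3)
  cbqfbbzyzzxl → cbqjbbzyzzxl (sub f→j @4)
  cbqjbbzyzzxl → cbqjbvzyzzxl (sub b→v @6)
  cbqjbvzyzzxl → cbqjbvzcyzzxl (ins c @8)
  cbqjbvzcyzzxl → cbqjbvzcyzzpl (sub x→p @12)
Edit distance = 6.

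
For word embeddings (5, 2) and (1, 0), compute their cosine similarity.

With u = (5, 2), v = (1, 0):
u·v = 5·1 + 2·0 = 5 + 0 = 5.
|u| = √(5² + 2²) = √29, |v| = √(1² + 0²) = √1, so |u||v| = √(29·1) = √29.
cos θ = (u·v)/(|u||v|) = 5/√29 ≈ 0.9285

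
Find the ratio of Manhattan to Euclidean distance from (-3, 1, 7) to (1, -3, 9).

L1 = |-3 - 1| + |1 - (-3)| + |7 - 9| = 4 + 4 + 2 = 10
L2 = √(4² + 4² + 2²) = √36 = 6
L1 ≥ L2 always (equality iff movement is along one axis); L1 > L2 here.
Ratio L1/L2 = 10/6 ≈ 1.6667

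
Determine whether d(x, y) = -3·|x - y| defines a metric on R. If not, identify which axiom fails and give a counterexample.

No. With c = -3 < 0, d fails non-negativity: d(9, 12) = -3·|9 - 12| = -3·3 = -9 < 0.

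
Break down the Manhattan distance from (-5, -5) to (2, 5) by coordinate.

Σ|x_i - y_i| = |-5 - 2| + |-5 - 5| = 7 + 10 = 17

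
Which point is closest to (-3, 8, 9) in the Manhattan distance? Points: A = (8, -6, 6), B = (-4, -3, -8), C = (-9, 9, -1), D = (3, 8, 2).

Distances: d(A) = 28, d(B) = 29, d(C) = 17, d(D) = 13. Nearest: D = (3, 8, 2) with distance 13.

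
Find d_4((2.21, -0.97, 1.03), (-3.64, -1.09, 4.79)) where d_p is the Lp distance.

(Σ|x_i - y_i|^4)^(1/4) = (|2.21 - (-3.64)|^4 + |-0.97 - (-1.09)|^4 + |1.03 - 4.79|^4)^(1/4)
= (5.85^4 + 0.12^4 + 3.76^4)^(1/4) ≈ (1171.1795 + 0.0002 + 199.8717)^(1/4) = (1371.0514)^(1/4) ≈ 6.085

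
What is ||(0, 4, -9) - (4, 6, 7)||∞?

max(|x_i - y_i|) = max(|0 - 4|, |4 - 6|, |-9 - 7|) = max(4, 2, 16) = 16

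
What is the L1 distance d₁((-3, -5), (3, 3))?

Σ|x_i - y_i| = |-3 - 3| + |-5 - 3| = 6 + 8 = 14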